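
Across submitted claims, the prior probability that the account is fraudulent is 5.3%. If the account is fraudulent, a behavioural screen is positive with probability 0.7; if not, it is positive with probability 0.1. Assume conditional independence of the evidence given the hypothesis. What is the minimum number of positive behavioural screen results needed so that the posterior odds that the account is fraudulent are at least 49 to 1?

4

Prior odds: 0.053 ÷ 0.947 = 53/947.
Likelihood ratio of a positive = 0.7/0.1 = 7.
Target odds = 49.
Need (53/947) × 7ⁿ ≥ 49, i.e. 7ⁿ ≥ 46403/53.
7³ = 343 falls short of 46403/53 but 7⁴ = 2401 reaches it, so n = 4.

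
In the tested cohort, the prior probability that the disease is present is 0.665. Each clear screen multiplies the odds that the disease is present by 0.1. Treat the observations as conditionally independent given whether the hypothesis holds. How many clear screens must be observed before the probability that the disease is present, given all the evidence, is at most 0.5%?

Prior odds: 0.665 ÷ 0.335 = 133/67.
Likelihood ratio per clear screen = 0.1.
Target odds: 0.005 ÷ 0.995 = 1/199.
Require 0.1ⁿ ≤ 1/199 ÷ (133/67) = 67/26467.
0.1² = 0.01 is still above 67/26467 but 0.1³ = 0.001 is at or below it, so n = 3.

3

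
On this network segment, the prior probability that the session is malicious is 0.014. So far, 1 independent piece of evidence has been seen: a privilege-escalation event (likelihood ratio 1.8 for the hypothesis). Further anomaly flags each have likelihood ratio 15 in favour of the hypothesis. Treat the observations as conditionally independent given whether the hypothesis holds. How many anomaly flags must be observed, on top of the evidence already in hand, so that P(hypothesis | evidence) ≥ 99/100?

Prior odds = 0.014/0.986 = 7/493.
Bayes factor of the evidence already in hand = 1.8.
Odds after that evidence = (7/493) × 1.8 = 63/2465.
Target odds = 0.99/0.01 = 99.
Need 15ⁿ ≥ 99 ÷ (63/2465) = 27115/7.
15³ = 3375 falls short of 27115/7 but 15⁴ = 50625 reaches it, so n = 4.

4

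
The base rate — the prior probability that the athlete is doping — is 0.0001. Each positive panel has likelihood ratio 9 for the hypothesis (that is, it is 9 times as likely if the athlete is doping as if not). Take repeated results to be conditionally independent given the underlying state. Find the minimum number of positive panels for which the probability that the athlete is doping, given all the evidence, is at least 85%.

5

Prior odds = 0.0001/0.9999 = 1/9999.
Likelihood ratio per positive panel = 9.
Target posterior odds = 0.85/0.15 = 17/3.
Require 9ⁿ ≥ 17/3 ÷ (1/9999) = 56661.
9⁴ = 6561 falls short of 56661 but 9⁵ = 59049 reaches it, so n = 5.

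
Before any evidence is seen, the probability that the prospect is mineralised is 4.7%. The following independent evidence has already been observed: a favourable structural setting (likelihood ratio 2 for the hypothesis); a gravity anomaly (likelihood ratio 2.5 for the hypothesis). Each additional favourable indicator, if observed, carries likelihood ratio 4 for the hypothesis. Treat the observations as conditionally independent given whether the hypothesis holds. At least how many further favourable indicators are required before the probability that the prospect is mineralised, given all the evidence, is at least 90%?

3

Prior odds = 0.047/0.953 = 47/953.
Combined Bayes factor of the evidence already in hand = 2 × 2.5 = 5.
Odds after that evidence = (47/953) × 5 = 235/953.
Target odds = 0.9/0.1 = 9.
Need 4ⁿ ≥ 9 ÷ (235/953) = 8577/235.
4² = 16 falls short of 8577/235 but 4³ = 64 reaches it, so n = 3.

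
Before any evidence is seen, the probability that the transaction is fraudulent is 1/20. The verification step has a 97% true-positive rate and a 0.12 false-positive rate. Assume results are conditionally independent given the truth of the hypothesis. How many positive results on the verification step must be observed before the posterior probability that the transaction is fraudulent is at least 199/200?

Prior odds = 0.05/0.95 = 1/19.
Likelihood ratio of a positive result = 0.97/0.12 = 97/12.
Target odds: 0.995 ÷ 0.005 = 199.
Need (1/19) × (97/12)ⁿ ≥ 199, i.e. (97/12)ⁿ ≥ 3781.
(97/12)³ = 912673/1728 falls short of 3781 but (97/12)⁴ = 88529281/20736 reaches it, so n = 4.

4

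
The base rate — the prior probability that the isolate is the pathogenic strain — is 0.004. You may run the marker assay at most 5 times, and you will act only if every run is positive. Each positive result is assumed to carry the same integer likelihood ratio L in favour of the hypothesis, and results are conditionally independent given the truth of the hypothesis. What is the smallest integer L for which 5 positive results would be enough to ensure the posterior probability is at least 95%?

Prior odds = 0.004/0.996 = 1/249.
Target odds = 0.95/0.05 = 19.
Need L⁵ ≥ 19 ÷ (1/249) = 4731.
5⁵ = 3125 < 4731 ≤ 7776 = 6⁵, so L = 6.

6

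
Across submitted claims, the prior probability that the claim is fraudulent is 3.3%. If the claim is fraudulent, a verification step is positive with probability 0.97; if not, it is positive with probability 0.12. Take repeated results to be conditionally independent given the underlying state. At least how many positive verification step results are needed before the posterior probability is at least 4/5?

Prior odds: 0.033 ÷ 0.967 = 33/967.
Likelihood ratio of a positive = 0.97/0.12 = 97/12.
Target posterior odds = 0.8/0.2 = 4.
Need (33/967) × (97/12)ⁿ ≥ 4, i.e. (97/12)ⁿ ≥ 3868/33.
(97/12)² = 9409/144 falls short of 3868/33 but (97/12)³ = 912673/1728 reaches it, so n = 3.

3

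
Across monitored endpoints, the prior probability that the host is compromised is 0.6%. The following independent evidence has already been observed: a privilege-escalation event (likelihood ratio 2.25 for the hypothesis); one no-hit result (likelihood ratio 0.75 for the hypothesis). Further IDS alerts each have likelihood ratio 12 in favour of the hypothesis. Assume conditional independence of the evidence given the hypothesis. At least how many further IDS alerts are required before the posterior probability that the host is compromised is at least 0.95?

Prior odds = 0.006/0.994 = 3/497.
Combined Bayes factor of the evidence already in hand = 2.25 × 0.75 = 1.6875.
Odds after that evidence = (3/497) × 1.6875 = 81/7952.
Target odds = 0.95/0.05 = 19.
Need 12ⁿ ≥ 19 ÷ (81/7952) = 151088/81.
12³ = 1728 falls short of 151088/81 but 12⁴ = 20736 reaches it, so n = 4.

4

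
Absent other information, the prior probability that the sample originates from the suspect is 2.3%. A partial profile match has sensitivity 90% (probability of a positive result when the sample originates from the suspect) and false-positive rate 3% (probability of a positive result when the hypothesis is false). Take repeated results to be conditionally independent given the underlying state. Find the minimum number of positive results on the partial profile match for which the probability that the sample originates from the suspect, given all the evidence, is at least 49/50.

Prior odds = 0.023/0.977 = 23/977.
Likelihood ratio of a positive result = 0.9/0.03 = 30.
Target odds: 0.98 ÷ 0.02 = 49.
Require 30ⁿ ≥ 49 ÷ (23/977) = 47873/23.
30² = 900 falls short of 47873/23 but 30³ = 27000 reaches it, so n = 3.

3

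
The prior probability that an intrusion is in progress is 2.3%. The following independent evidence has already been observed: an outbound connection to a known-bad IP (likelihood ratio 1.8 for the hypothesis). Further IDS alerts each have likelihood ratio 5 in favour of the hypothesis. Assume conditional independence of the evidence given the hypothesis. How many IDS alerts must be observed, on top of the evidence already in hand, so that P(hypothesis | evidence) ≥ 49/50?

5

Prior odds = 0.023/0.977 = 23/977.
Bayes factor of the evidence already in hand = 1.8.
Odds after that evidence = (23/977) × 1.8 = 207/4885.
Target odds = 0.98/0.02 = 49.
Need 5ⁿ ≥ 49 ÷ (207/4885) = 239365/207.
5⁴ = 625 falls short of 239365/207 but 5⁵ = 3125 reaches it, so n = 5.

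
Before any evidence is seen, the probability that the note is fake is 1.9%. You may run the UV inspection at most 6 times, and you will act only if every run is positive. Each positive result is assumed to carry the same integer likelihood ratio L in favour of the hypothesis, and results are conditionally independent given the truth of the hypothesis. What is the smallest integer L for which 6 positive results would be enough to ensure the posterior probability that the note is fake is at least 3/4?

Prior odds = 0.019/0.981 = 19/981.
Target odds = 0.75/0.25 = 3.
Need L⁶ ≥ 3 ÷ (19/981) = 2943/19.
2⁶ = 64 < 2943/19 ≤ 729 = 3⁶, so L = 3.

3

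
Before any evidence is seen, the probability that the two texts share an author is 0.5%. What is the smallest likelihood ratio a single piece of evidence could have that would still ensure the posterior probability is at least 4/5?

796

Prior odds = 0.005/0.995 = 1/199.
Target odds = 0.8/0.2 = 4.
Required Bayes factor = 4 ÷ (1/199) = 796.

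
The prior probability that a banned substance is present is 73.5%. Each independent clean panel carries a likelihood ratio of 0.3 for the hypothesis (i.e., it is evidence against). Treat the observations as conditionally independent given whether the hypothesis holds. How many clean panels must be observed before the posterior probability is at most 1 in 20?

Prior odds = 0.735/0.265 = 147/53.
Likelihood ratio per clean panel = 0.3.
Target posterior odds = 0.05/0.95 = 1/19.
Need (147/53) × 0.3ⁿ ≤ 1/19, i.e. 0.3ⁿ ≤ 53/2793.
0.3³ = 0.027 is still above 53/2793 but 0.3⁴ = 0.0081 is at or below it, so n = 4.

4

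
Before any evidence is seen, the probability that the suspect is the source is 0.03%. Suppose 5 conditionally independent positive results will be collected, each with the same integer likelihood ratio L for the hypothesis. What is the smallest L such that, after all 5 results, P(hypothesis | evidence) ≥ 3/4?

7

Prior odds = 0.0003/0.9997 = 3/9997.
Target odds = 0.75/0.25 = 3.
Need L⁵ ≥ 3 ÷ (3/9997) = 9997.
6⁵ = 7776 < 9997 ≤ 16807 = 7⁵, so L = 7.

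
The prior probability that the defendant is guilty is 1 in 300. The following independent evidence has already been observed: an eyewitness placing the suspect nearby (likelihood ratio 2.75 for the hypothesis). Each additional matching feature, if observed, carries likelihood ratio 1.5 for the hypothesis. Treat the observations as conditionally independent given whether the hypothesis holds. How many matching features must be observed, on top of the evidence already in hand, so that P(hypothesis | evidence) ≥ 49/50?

Prior odds = (1/300)/(299/300) = 1/299.
Bayes factor of the evidence already in hand = 2.75.
Odds after that evidence = (1/299) × 2.75 = 11/1196.
Target odds = 0.98/0.02 = 49.
Need 1.5ⁿ ≥ 49 ÷ (11/1196) = 58604/11.
1.5²¹ ≈4987.89 falls short of 58604/11 but 1.5²² ≈7481.83 reaches it, so n = 22.

22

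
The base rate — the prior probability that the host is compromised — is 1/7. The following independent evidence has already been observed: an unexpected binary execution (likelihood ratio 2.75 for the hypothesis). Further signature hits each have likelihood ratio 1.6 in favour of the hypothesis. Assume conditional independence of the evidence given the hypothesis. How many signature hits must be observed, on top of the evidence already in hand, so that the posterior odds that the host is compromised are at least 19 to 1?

8

Prior odds = (1/7)/(6/7) = 1/6.
Bayes factor of the evidence already in hand = 2.75.
Odds after that evidence = (1/6) × 2.75 = 11/24.
Target odds = 19.
Need 1.6ⁿ ≥ 19 ÷ (11/24) = 456/11.
1.6⁷ = 2097152/78125 falls short of 456/11 but 1.6⁸ = 16777216/390625 reaches it, so n = 8.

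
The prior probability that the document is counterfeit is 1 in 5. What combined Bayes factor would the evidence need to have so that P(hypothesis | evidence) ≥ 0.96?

96

Prior odds = 0.2/0.8 = 0.25.
Target odds = 0.96/0.04 = 24.
Required Bayes factor = 24 ÷ 0.25 = 96.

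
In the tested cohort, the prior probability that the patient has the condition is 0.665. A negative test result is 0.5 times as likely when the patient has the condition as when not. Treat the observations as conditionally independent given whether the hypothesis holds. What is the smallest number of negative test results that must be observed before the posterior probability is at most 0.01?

Prior odds: 0.665 ÷ 0.335 = 133/67.
Likelihood ratio per negative test result = 0.5.
Target posterior odds = 0.01/0.99 = 1/99.
Require 0.5ⁿ ≤ 1/99 ÷ (133/67) = 67/13167.
0.5⁷ = 0.0078125 is still above 67/13167 but 0.5⁸ = 0.00390625 is at or below it, so n = 8.

8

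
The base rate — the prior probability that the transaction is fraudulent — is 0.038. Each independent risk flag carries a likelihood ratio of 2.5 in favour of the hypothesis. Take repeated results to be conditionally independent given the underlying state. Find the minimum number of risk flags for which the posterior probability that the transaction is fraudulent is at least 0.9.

Prior odds: 0.038 ÷ 0.962 = 19/481.
Likelihood ratio per risk flag = 2.5.
Target odds: 0.9 ÷ 0.1 = 9.
Need (19/481) × 2.5ⁿ ≥ 9, i.e. 2.5ⁿ ≥ 4329/19.
2.5⁵ = 97.65625 falls short of 4329/19 but 2.5⁶ = 244.140625 reaches it, so n = 6.

6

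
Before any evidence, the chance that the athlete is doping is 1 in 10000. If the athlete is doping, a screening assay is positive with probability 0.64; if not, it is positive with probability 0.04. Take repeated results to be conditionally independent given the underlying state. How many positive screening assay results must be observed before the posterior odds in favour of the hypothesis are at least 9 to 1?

5

Prior odds: 0.0001 ÷ 0.9999 = 1/9999.
Likelihood ratio of a positive = 0.64/0.04 = 16.
Target odds = 9.
Need (1/9999) × 16ⁿ ≥ 9, i.e. 16ⁿ ≥ 89991.
16⁴ = 65536 falls short of 89991 but 16⁵ = 1048576 reaches it, so n = 5.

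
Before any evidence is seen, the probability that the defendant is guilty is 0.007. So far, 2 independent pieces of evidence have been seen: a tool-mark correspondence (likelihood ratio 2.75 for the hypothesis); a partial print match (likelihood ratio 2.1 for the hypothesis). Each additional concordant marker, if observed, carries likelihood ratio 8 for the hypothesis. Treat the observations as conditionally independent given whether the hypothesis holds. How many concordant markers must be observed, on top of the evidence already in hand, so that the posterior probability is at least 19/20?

3

Prior odds = 0.007/0.993 = 7/993.
Combined Bayes factor of the evidence already in hand = 2.75 × 2.1 = 5.775.
Odds after that evidence = (7/993) × 5.775 = 539/13240.
Target odds = 0.95/0.05 = 19.
Need 8ⁿ ≥ 19 ÷ (539/13240) = 251560/539.
8² = 64 falls short of 251560/539 but 8³ = 512 reaches it, so n = 3.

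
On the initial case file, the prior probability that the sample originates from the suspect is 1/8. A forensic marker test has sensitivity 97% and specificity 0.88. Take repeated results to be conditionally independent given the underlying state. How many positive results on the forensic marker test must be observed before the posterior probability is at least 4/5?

Prior odds = 0.125/0.875 = 1/7.
False-positive rate = 1 − 0.88 = 0.12; likelihood ratio of a positive = 0.97/0.12 = 97/12.
Target posterior odds = 0.8/0.2 = 4.
Need (1/7) × (97/12)ⁿ ≥ 4, i.e. (97/12)ⁿ ≥ 28.
(97/12)¹ = 97/12 falls short of 28 but (97/12)² = 9409/144 reaches it, so n = 2.

2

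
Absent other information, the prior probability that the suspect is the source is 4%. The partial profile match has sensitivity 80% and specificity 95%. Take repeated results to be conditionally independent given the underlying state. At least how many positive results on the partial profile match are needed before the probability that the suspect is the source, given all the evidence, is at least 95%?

3

Prior odds = 0.04/0.96 = 1/24.
False-positive rate = 1 − 0.95 = 0.05; likelihood ratio of a positive = 0.8/0.05 = 16.
Target posterior odds = 0.95/0.05 = 19.
Need (1/24) × 16ⁿ ≥ 19, i.e. 16ⁿ ≥ 456.
16² = 256 falls short of 456 but 16³ = 4096 reaches it, so n = 3.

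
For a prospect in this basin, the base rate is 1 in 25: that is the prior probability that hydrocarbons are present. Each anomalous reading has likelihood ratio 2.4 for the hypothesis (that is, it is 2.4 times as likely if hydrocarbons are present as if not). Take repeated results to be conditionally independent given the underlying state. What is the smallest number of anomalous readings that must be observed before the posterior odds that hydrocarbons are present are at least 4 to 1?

6

Prior odds = 0.04/0.96 = 1/24.
Likelihood ratio per anomalous reading = 2.4.
Target odds = 4.
Need (1/24) × 2.4ⁿ ≥ 4, i.e. 2.4ⁿ ≥ 96.
2.4⁵ = 79.62624 falls short of 96 but 2.4⁶ = 2985984/15625 reaches it, so n = 6.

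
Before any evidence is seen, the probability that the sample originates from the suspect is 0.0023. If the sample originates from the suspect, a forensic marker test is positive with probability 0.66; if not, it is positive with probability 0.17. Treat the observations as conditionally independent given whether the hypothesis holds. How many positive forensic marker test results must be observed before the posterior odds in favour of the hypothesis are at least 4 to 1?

6

Prior odds: 0.0023 ÷ 0.9977 = 23/9977.
Likelihood ratio of a positive = 0.66/0.17 = 66/17.
Target odds = 4.
Need (23/9977) × (66/17)ⁿ ≥ 4, i.e. (66/17)ⁿ ≥ 39908/23.
(66/17)⁵ ≈882.013 falls short of 39908/23 but (66/17)⁶ ≈3424.29 reaches it, so n = 6.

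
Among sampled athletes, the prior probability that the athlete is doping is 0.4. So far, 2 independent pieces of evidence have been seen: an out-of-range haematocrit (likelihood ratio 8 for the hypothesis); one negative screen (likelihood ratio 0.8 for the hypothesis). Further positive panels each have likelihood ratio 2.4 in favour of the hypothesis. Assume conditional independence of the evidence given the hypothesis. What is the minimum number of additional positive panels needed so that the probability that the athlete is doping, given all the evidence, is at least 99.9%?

7

Prior odds = 0.4/0.6 = 2/3.
Combined Bayes factor of the evidence already in hand = 8 × 0.8 = 6.4.
Odds after that evidence = (2/3) × 6.4 = 64/15.
Target odds = 0.999/0.001 = 999.
Need 2.4ⁿ ≥ 999 ÷ (64/15) = 234.140625.
2.4⁶ = 2985984/15625 falls short of 234.140625 but 2.4⁷ = 35831808/78125 reaches it, so n = 7.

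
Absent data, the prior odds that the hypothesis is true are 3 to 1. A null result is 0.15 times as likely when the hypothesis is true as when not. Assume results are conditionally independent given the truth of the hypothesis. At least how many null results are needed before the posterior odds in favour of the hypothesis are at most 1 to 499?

Prior odds = 3.
Likelihood ratio per null result = 0.15.
Target odds = 1/499.
Need 3 × 0.15ⁿ ≤ 1/499, i.e. 0.15ⁿ ≤ 1/1497.
0.15³ = 0.003375 is still above 1/1497 but 0.15⁴ = 81/160000 is at or below it, so n = 4.

4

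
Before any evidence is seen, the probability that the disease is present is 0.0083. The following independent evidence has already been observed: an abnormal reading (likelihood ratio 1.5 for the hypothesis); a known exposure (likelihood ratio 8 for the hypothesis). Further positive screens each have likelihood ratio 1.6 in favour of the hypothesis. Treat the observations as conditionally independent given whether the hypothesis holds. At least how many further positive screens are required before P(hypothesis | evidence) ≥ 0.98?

14

Prior odds = 0.0083/0.9917 = 83/9917.
Combined Bayes factor of the evidence already in hand = 1.5 × 8 = 12.
Odds after that evidence = (83/9917) × 12 = 996/9917.
Target odds = 0.98/0.02 = 49.
Need 1.6ⁿ ≥ 49 ÷ (996/9917) = 485933/996.
1.6¹³ ≈450.36 falls short of 485933/996 but 1.6¹⁴ ≈720.576 reaches it, so n = 14.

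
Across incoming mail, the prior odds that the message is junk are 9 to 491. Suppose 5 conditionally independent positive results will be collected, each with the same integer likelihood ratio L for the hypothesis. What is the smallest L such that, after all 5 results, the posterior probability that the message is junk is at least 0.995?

Prior odds = 9/491.
Target odds = 0.995/0.005 = 199.
Need L⁵ ≥ 199 ÷ (9/491) = 97709/9.
6⁵ = 7776 < 97709/9 ≤ 16807 = 7⁵, so L = 7.

7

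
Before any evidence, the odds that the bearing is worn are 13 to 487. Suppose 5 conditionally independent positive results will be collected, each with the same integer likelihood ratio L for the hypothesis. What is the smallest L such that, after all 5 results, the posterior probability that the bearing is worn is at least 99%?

6

Prior odds = 13/487.
Target odds = 0.99/0.01 = 99.
Need L⁵ ≥ 99 ÷ (13/487) = 48213/13.
5⁵ = 3125 < 48213/13 ≤ 7776 = 6⁵, so L = 6.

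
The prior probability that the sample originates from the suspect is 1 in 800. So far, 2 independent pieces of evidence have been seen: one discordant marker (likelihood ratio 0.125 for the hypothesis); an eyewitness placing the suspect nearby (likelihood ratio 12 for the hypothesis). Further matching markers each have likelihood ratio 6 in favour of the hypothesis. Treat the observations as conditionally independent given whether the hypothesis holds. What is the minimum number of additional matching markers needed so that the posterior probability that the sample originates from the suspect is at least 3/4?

Prior odds = 0.00125/0.99875 = 1/799.
Combined Bayes factor of the evidence already in hand = 0.125 × 12 = 1.5.
Odds after that evidence = (1/799) × 1.5 = 3/1598.
Target odds = 0.75/0.25 = 3.
Need 6ⁿ ≥ 3 ÷ (3/1598) = 1598.
6⁴ = 1296 falls short of 1598 but 6⁵ = 7776 reaches it, so n = 5.

5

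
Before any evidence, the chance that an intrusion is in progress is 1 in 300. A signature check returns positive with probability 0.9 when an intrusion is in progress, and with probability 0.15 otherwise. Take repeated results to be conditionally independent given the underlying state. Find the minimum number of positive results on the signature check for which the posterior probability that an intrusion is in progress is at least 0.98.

6

Prior odds = (1/300)/(299/300) = 1/299.
Likelihood ratio of a positive result = 0.9/0.15 = 6.
Target odds: 0.98 ÷ 0.02 = 49.
Need (1/299) × 6ⁿ ≥ 49, i.e. 6ⁿ ≥ 14651.
6⁵ = 7776 falls short of 14651 but 6⁶ = 46656 reaches it, so n = 6.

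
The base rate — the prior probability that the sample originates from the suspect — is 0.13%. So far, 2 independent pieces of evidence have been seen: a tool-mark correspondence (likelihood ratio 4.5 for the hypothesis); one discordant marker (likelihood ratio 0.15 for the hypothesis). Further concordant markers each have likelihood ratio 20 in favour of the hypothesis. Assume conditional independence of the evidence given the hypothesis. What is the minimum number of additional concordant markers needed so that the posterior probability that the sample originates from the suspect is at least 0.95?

Prior odds = 0.0013/0.9987 = 13/9987.
Combined Bayes factor of the evidence already in hand = 4.5 × 0.15 = 0.675.
Odds after that evidence = (13/9987) × 0.675 = 117/133160.
Target odds = 0.95/0.05 = 19.
Need 20ⁿ ≥ 19 ÷ (117/133160) = 2530040/117.
20³ = 8000 falls short of 2530040/117 but 20⁴ = 160000 reaches it, so n = 4.

4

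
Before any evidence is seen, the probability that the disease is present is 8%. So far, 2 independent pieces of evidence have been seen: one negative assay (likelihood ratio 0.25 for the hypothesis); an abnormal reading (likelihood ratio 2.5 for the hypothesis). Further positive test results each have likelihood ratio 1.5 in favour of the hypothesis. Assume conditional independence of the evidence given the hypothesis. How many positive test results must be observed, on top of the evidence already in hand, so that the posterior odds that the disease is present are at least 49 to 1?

17

Prior odds = 0.08/0.92 = 2/23.
Combined Bayes factor of the evidence already in hand = 0.25 × 2.5 = 0.625.
Odds after that evidence = (2/23) × 0.625 = 5/92.
Target odds = 49.
Need 1.5ⁿ ≥ 49 ÷ (5/92) = 901.6.
1.5¹⁶ = 43046721/65536 falls short of 901.6 but 1.5¹⁷ = 129140163/131072 reaches it, so n = 17.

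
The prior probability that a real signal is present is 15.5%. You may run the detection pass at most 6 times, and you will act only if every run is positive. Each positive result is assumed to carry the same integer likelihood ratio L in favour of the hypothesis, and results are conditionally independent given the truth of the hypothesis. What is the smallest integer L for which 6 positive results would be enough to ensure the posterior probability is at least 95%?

3

Prior odds = 0.155/0.845 = 31/169.
Target odds = 0.95/0.05 = 19.
Need L⁶ ≥ 19 ÷ (31/169) = 3211/31.
2⁶ = 64 < 3211/31 ≤ 729 = 3⁶, so L = 3.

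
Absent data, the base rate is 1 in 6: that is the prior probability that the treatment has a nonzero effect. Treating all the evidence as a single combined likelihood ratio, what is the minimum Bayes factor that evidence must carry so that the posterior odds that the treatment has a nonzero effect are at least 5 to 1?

25

Prior odds = (1/6)/(5/6) = 0.2.
Target odds = 5.
Required Bayes factor = 5 ÷ 0.2 = 25.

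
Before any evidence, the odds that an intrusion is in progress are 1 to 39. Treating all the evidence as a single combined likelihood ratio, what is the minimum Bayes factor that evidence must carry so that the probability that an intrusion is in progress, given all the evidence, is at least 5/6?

Prior odds = 1/39.
Target odds = (5/6)/(1/6) = 5.
Required Bayes factor = 5 ÷ (1/39) = 195.

195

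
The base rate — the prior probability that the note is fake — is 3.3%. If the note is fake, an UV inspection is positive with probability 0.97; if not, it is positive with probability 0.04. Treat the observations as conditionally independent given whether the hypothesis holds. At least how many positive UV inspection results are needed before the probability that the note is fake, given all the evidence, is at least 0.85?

2

Prior odds = 0.033/0.967 = 33/967.
Likelihood ratio of a positive = 0.97/0.04 = 24.25.
Target posterior odds = 0.85/0.15 = 17/3.
Require 24.25ⁿ ≥ 17/3 ÷ (33/967) = 16439/99.
24.25¹ = 24.25 falls short of 16439/99 but 24.25² = 588.0625 reaches it, so n = 2.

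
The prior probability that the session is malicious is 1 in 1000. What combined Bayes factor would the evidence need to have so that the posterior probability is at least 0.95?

Prior odds = 0.001/0.999 = 1/999.
Target odds = 0.95/0.05 = 19.
Required Bayes factor = 19 ÷ (1/999) = 18981.

18981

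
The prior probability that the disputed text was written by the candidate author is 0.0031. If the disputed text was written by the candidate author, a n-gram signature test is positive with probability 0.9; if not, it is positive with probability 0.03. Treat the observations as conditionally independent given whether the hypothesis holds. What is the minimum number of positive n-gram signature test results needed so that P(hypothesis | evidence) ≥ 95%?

3

Prior odds: 0.0031 ÷ 0.9969 = 31/9969.
Likelihood ratio of a positive = 0.9/0.03 = 30.
Target posterior odds = 0.95/0.05 = 19.
Need (31/9969) × 30ⁿ ≥ 19, i.e. 30ⁿ ≥ 189411/31.
30² = 900 falls short of 189411/31 but 30³ = 27000 reaches it, so n = 3.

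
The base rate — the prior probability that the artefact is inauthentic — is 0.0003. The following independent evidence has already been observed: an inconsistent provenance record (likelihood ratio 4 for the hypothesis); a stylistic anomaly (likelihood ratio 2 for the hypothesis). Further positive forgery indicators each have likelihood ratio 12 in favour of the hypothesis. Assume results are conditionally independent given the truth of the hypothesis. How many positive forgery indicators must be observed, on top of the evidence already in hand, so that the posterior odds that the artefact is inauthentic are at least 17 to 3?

Prior odds = 0.0003/0.9997 = 3/9997.
Combined Bayes factor of the evidence already in hand = 4 × 2 = 8.
Odds after that evidence = (3/9997) × 8 = 24/9997.
Target odds = 17/3.
Need 12ⁿ ≥ 17/3 ÷ (24/9997) = 169949/72.
12³ = 1728 falls short of 169949/72 but 12⁴ = 20736 reaches it, so n = 4.

4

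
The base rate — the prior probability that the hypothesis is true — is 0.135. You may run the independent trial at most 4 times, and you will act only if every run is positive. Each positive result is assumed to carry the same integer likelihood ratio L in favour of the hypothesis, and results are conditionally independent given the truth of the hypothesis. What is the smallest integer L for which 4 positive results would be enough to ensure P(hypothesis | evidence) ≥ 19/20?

Prior odds = 0.135/0.865 = 27/173.
Target odds = 0.95/0.05 = 19.
Need L⁴ ≥ 19 ÷ (27/173) = 3287/27.
3⁴ = 81 < 3287/27 ≤ 256 = 4⁴, so L = 4.

4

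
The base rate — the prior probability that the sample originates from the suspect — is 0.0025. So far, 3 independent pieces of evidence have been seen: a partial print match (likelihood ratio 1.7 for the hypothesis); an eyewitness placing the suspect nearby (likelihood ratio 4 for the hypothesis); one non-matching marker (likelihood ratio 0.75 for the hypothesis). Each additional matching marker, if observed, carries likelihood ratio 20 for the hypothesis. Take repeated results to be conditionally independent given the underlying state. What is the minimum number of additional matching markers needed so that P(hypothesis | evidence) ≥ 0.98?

3

Prior odds = 0.0025/0.9975 = 1/399.
Combined Bayes factor of the evidence already in hand = 1.7 × 4 × 0.75 = 5.1.
Odds after that evidence = (1/399) × 5.1 = 17/1330.
Target odds = 0.98/0.02 = 49.
Need 20ⁿ ≥ 49 ÷ (17/1330) = 65170/17.
20² = 400 falls short of 65170/17 but 20³ = 8000 reaches it, so n = 3.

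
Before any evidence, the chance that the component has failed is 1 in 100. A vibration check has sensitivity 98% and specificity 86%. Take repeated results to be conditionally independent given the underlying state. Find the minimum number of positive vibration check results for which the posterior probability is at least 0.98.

Prior odds: 0.01 ÷ 0.99 = 1/99.
False-positive rate = 1 − 0.86 = 0.14; likelihood ratio of a positive = 0.98/0.14 = 7.
Target odds: 0.98 ÷ 0.02 = 49.
Need (1/99) × 7ⁿ ≥ 49, i.e. 7ⁿ ≥ 4851.
7⁴ = 2401 falls short of 4851 but 7⁵ = 16807 reaches it, so n = 5.

5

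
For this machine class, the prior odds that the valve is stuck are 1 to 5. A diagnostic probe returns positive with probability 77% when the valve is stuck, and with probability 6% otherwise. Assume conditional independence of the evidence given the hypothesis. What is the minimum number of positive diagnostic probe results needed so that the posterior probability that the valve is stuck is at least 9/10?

Prior odds = 0.2.
Likelihood ratio of a positive result = 0.77/0.06 = 77/6.
Target odds: 0.9 ÷ 0.1 = 9.
Need 0.2 × (77/6)ⁿ ≥ 9, i.e. (77/6)ⁿ ≥ 45.
(77/6)¹ = 77/6 falls short of 45 but (77/6)² = 5929/36 reaches it, so n = 2.

2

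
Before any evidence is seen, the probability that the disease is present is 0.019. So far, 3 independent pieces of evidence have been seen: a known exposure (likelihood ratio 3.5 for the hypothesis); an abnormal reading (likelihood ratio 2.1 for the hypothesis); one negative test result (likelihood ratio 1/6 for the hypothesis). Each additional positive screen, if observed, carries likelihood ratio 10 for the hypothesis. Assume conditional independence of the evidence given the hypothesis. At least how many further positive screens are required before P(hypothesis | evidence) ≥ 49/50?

4

Prior odds = 0.019/0.981 = 19/981.
Combined Bayes factor of the evidence already in hand = 3.5 × 2.1 × (1/6) = 1.225.
Odds after that evidence = (19/981) × 1.225 = 931/39240.
Target odds = 0.98/0.02 = 49.
Need 10ⁿ ≥ 49 ÷ (931/39240) = 39240/19.
10³ = 1000 falls short of 39240/19 but 10⁴ = 10000 reaches it, so n = 4.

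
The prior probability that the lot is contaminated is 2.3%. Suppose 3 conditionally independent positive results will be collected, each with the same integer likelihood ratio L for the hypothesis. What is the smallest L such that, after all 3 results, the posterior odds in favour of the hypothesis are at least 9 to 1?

8

Prior odds = 0.023/0.977 = 23/977.
Target odds = 9.
Need L³ ≥ 9 ÷ (23/977) = 8793/23.
7³ = 343 < 8793/23 ≤ 512 = 8³, so L = 8.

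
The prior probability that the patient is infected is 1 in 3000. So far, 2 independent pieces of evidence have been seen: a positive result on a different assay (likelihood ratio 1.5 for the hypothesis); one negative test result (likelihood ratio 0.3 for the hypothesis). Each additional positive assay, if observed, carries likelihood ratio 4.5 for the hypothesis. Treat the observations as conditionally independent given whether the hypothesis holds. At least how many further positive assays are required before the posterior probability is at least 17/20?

8

Prior odds = (1/3000)/(2999/3000) = 1/2999.
Combined Bayes factor of the evidence already in hand = 1.5 × 0.3 = 0.45.
Odds after that evidence = (1/2999) × 0.45 = 9/59980.
Target odds = 0.85/0.15 = 17/3.
Need 4.5ⁿ ≥ 17/3 ÷ (9/59980) = 1019660/27.
4.5⁷ = 4782969/128 falls short of 1019660/27 but 4.5⁸ = 43046721/256 reaches it, so n = 8.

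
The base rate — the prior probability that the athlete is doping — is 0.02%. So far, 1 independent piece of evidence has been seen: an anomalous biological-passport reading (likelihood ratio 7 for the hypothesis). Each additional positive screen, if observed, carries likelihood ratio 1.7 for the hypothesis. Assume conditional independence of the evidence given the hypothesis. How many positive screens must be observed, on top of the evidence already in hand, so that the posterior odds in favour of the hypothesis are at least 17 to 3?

16

Prior odds = 0.0002/0.9998 = 1/4999.
Bayes factor of the evidence already in hand = 7.
Odds after that evidence = (1/4999) × 7 = 7/4999.
Target odds = 17/3.
Need 1.7ⁿ ≥ 17/3 ÷ (7/4999) = 84983/21.
1.7¹⁵ ≈2862.42 falls short of 84983/21 but 1.7¹⁶ ≈4866.12 reaches it, so n = 16.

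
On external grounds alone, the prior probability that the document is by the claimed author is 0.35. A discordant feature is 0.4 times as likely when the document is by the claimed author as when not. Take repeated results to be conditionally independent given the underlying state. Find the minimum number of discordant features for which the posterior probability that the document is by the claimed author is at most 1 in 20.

3

Prior odds = 0.35/0.65 = 7/13.
Likelihood ratio per discordant feature = 0.4.
Target odds: 0.05 ÷ 0.95 = 1/19.
Require 0.4ⁿ ≤ 1/19 ÷ (7/13) = 13/133.
0.4² = 0.16 is still above 13/133 but 0.4³ = 0.064 is at or below it, so n = 3.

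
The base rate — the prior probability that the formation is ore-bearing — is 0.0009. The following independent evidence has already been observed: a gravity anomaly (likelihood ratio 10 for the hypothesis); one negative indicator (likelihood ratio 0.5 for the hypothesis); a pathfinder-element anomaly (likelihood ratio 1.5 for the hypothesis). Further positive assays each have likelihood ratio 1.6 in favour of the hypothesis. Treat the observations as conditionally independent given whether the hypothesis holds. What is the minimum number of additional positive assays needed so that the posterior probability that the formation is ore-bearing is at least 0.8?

14

Prior odds = 0.0009/0.9991 = 9/9991.
Combined Bayes factor of the evidence already in hand = 10 × 0.5 × 1.5 = 7.5.
Odds after that evidence = (9/9991) × 7.5 = 135/19982.
Target odds = 0.8/0.2 = 4.
Need 1.6ⁿ ≥ 4 ÷ (135/19982) = 79928/135.
1.6¹³ ≈450.36 falls short of 79928/135 but 1.6¹⁴ ≈720.576 reaches it, so n = 14.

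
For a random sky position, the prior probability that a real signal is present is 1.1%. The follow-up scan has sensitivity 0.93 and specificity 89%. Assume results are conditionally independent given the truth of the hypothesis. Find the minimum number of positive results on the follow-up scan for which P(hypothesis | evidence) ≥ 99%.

Prior odds = 0.011/0.989 = 11/989.
False-positive rate = 1 − 0.89 = 0.11; likelihood ratio of a positive = 0.93/0.11 = 93/11.
Target posterior odds = 0.99/0.01 = 99.
Require (93/11)ⁿ ≥ 99 ÷ (11/989) = 8901.
(93/11)⁴ = 74805201/14641 falls short of 8901 but (93/11)⁵ ≈43196.8 reaches it, so n = 5.

5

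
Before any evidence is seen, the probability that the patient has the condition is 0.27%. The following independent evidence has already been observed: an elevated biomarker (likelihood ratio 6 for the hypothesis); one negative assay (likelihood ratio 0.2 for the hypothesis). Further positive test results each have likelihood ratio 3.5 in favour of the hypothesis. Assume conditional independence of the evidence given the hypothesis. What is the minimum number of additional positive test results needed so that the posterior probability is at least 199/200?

9

Prior odds = 0.0027/0.9973 = 27/9973.
Combined Bayes factor of the evidence already in hand = 6 × 0.2 = 1.2.
Odds after that evidence = (27/9973) × 1.2 = 162/49865.
Target odds = 0.995/0.005 = 199.
Need 3.5ⁿ ≥ 199 ÷ (162/49865) = 9923135/162.
3.5⁸ = 5764801/256 falls short of 9923135/162 but 3.5⁹ = 40353607/512 reaches it, so n = 9.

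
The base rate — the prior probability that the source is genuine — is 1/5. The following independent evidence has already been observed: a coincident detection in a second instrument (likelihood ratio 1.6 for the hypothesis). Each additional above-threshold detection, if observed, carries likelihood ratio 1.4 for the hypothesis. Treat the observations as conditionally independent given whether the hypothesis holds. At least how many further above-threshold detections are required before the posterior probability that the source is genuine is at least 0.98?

Prior odds = 0.2/0.8 = 0.25.
Bayes factor of the evidence already in hand = 1.6.
Odds after that evidence = 0.25 × 1.6 = 0.4.
Target odds = 0.98/0.02 = 49.
Need 1.4ⁿ ≥ 49 ÷ 0.4 = 122.5.
1.4¹⁴ ≈111.12 falls short of 122.5 but 1.4¹⁵ ≈155.568 reaches it, so n = 15.

15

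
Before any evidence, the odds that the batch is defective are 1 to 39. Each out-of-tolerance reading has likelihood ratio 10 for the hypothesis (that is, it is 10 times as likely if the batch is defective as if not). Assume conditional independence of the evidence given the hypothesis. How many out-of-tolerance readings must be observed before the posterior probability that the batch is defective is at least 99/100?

4

Prior odds = 1/39.
Likelihood ratio per out-of-tolerance reading = 10.
Target posterior odds = 0.99/0.01 = 99.
Need (1/39) × 10ⁿ ≥ 99, i.e. 10ⁿ ≥ 3861.
10³ = 1000 falls short of 3861 but 10⁴ = 10000 reaches it, so n = 4.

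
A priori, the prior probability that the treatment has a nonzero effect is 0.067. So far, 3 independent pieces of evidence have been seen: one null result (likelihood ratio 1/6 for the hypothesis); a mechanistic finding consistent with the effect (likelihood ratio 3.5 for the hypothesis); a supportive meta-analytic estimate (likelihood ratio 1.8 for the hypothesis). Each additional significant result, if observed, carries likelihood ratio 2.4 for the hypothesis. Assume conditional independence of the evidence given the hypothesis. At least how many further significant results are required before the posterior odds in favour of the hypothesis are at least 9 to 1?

Prior odds = 0.067/0.933 = 67/933.
Combined Bayes factor of the evidence already in hand = (1/6) × 3.5 × 1.8 = 1.05.
Odds after that evidence = (67/933) × 1.05 = 469/6220.
Target odds = 9.
Need 2.4ⁿ ≥ 9 ÷ (469/6220) = 55980/469.
2.4⁵ = 79.62624 falls short of 55980/469 but 2.4⁶ = 2985984/15625 reaches it, so n = 6.

6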